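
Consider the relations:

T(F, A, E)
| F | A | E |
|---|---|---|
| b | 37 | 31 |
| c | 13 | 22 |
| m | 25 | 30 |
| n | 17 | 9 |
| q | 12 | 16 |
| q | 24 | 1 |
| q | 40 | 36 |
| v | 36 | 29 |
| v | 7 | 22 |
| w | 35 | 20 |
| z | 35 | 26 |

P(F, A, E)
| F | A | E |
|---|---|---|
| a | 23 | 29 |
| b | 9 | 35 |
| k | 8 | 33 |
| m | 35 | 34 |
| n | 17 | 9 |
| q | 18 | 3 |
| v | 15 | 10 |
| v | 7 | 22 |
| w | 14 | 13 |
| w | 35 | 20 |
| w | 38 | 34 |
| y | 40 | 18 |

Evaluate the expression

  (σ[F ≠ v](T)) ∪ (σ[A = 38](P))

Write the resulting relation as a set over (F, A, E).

σ[F ≠ v]: keep tuples satisfying F ≠ v → {(b, 37, 31), (c, 13, 22), (m, 25, 30), (n, 17, 9), (q, 12, 16), (q, 24, 1), (q, 40, 36), (w, 35, 20), (z, 35, 26)}
σ[A = 38]: keep tuples satisfying A = 38 → {(w, 38, 34)}
Taking the union: {(b, 37, 31), (c, 13, 22), (m, 25, 30), (n, 17, 9), (q, 12, 16), (q, 24, 1), (q, 40, 36), (w, 35, 20), (w, 38, 34), (z, 35, 26)}

{(b, 37, 31), (c, 13, 22), (m, 25, 30), (n, 17, 9), (q, 12, 16), (q, 24, 1), (q, 40, 36), (w, 35, 20), (w, 38, 34), (z, 35, 26)}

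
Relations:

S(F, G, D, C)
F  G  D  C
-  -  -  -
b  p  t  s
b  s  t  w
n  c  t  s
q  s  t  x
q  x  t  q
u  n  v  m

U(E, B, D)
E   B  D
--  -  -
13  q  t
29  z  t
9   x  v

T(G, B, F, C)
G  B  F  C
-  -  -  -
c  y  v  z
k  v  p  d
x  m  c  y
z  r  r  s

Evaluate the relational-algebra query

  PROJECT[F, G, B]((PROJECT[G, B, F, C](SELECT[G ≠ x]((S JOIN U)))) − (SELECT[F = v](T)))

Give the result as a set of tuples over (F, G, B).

{(b, p, q), (b, p, z), (b, s, q), (b, s, z), (n, c, q), (n, c, z), (q, s, q), (q, s, z), (u, n, x)}

Joining S and U on D yields {(b, p, t, s, 13, q), (b, p, t, s, 29, z), (b, s, t, w, 13, q), (b, s, t, w, 29, z), (n, c, t, s, 13, q), (n, c, t, s, 29, z), (q, s, t, x, 13, q), (q, s, t, x, 29, z), (q, x, t, q, 13, q), (q, x, t, q, 29, z), (u, n, v, m, 9, x)}.
σ[G ≠ x]: keep tuples satisfying G ≠ x → {(b, p, t, s, 13, q), (b, p, t, s, 29, z), (b, s, t, w, 13, q), (b, s, t, w, 29, z), (n, c, t, s, 13, q), (n, c, t, s, 29, z), (q, s, t, x, 13, q), (q, s, t, x, 29, z), (u, n, v, m, 9, x)}
π[G, B, F, C]: project onto (G, B, F, C) → {(c, q, n, s), (c, z, n, s), (n, x, u, m), (p, q, b, s), (p, z, b, s), (s, q, b, w), (s, q, q, x), (s, z, b, w), (s, z, q, x)}
σ[F = v]: keep tuples satisfying F = v → {(c, y, v, z)}
Taking the difference: {(c, q, n, s), (c, z, n, s), (n, x, u, m), (p, q, b, s), (p, z, b, s), (s, q, b, w), (s, q, q, x), (s, z, b, w), (s, z, q, x)}
π[F, G, B]: project onto (F, G, B) → {(b, p, q), (b, p, z), (b, s, q), (b, s, z), (n, c, q), (n, c, z), (q, s, q), (q, s, z), (u, n, x)}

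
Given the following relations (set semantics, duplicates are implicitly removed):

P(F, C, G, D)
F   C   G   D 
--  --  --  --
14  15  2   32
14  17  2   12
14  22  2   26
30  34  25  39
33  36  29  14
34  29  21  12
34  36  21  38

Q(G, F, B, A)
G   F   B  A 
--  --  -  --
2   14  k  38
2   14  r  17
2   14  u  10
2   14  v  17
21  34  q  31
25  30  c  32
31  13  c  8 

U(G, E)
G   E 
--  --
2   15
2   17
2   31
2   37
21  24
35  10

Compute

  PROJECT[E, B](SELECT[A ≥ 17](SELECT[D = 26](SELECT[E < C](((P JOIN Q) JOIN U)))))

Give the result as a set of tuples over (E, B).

{(15, k), (15, r), (15, v), (17, k), (17, r), (17, v)}

P ⋈ Q (natural join on F, G): {(14, 15, 2, 32, k, 38), (14, 15, 2, 32, r, 17), (14, 15, 2, 32, u, 10), (14, 15, 2, 32, v, 17), (14, 17, 2, 12, k, 38), (14, 17, 2, 12, r, 17), (14, 17, 2, 12, u, 10), (14, 17, 2, 12, v, 17), (14, 22, 2, 26, k, 38), (14, 22, 2, 26, r, 17), (14, 22, 2, 26, u, 10), (14, 22, 2, 26, v, 17), (30, 34, 25, 39, c, 32), (34, 29, 21, 12, q, 31), (34, 36, 21, 38, q, 31)}
(P JOIN Q) ⋈ U (natural join on G): {(14, 15, 2, 32, k, 38, 15), (14, 15, 2, 32, k, 38, 17), (14, 15, 2, 32, k, 38, 31), (14, 15, 2, 32, k, 38, 37), (14, 15, 2, 32, r, 17, 15), (14, 15, 2, 32, r, 17, 17), (14, 15, 2, 32, r, 17, 31), (14, 15, 2, 32, r, 17, 37), (14, 15, 2, 32, u, 10, 15), (14, 15, 2, 32, u, 10, 17), (14, 15, 2, 32, u, 10, 31), (14, 15, 2, 32, u, 10, 37), (14, 15, 2, 32, v, 17, 15), (14, 15, 2, 32, v, 17, 17), (14, 15, 2, 32, v, 17, 31), (14, 15, 2, 32, v, 17, 37), (14, 17, 2, 12, k, 38, 15), (14, 17, 2, 12, k, 38, 17), (14, 17, 2, 12, k, 38, 31), (14, 17, 2, 12, k, 38, 37), (14, 17, 2, 12, r, 17, 15), (14, 17, 2, 12, r, 17, 17), (14, 17, 2, 12, r, 17, 31), (14, 17, 2, 12, r, 17, 37), (14, 17, 2, 12, u, 10, 15), (14, 17, 2, 12, u, 10, 17), (14, 17, 2, 12, u, 10, 31), (14, 17, 2, 12, u, 10, 37), (14, 17, 2, 12, v, 17, 15), (14, 17, 2, 12, v, 17, 17), (14, 17, 2, 12, v, 17, 31), (14, 17, 2, 12, v, 17, 37), (14, 22, 2, 26, k, 38, 15), (14, 22, 2, 26, k, 38, 17), (14, 22, 2, 26, k, 38, 31), (14, 22, 2, 26, k, 38, 37), (14, 22, 2, 26, r, 17, 15), (14, 22, 2, 26, r, 17, 17), (14, 22, 2, 26, r, 17, 31), (14, 22, 2, 26, r, 17, 37), (14, 22, 2, 26, u, 10, 15), (14, 22, 2, 26, u, 10, 17), (14, 22, 2, 26, u, 10, 31), (14, 22, 2, 26, u, 10, 37), (14, 22, 2, 26, v, 17, 15), (14, 22, 2, 26, v, 17, 17), (14, 22, 2, 26, v, 17, 31), (14, 22, 2, 26, v, 17, 37), (34, 29, 21, 12, q, 31, 24), (34, 36, 21, 38, q, 31, 24)}
Apply σ_{E < C}; surviving tuples: {(14, 17, 2, 12, k, 38, 15), (14, 17, 2, 12, r, 17, 15), (14, 17, 2, 12, u, 10, 15), (14, 17, 2, 12, v, 17, 15), (14, 22, 2, 26, k, 38, 15), (14, 22, 2, 26, k, 38, 17), (14, 22, 2, 26, r, 17, 15), (14, 22, 2, 26, r, 17, 17), (14, 22, 2, 26, u, 10, 15), (14, 22, 2, 26, u, 10, 17), (14, 22, 2, 26, v, 17, 15), (14, 22, 2, 26, v, 17, 17), (34, 29, 21, 12, q, 31, 24), (34, 36, 21, 38, q, 31, 24)}
Apply σ_{D = 26}; surviving tuples: {(14, 22, 2, 26, k, 38, 15), (14, 22, 2, 26, k, 38, 17), (14, 22, 2, 26, r, 17, 15), (14, 22, 2, 26, r, 17, 17), (14, 22, 2, 26, u, 10, 15), (14, 22, 2, 26, u, 10, 17), (14, 22, 2, 26, v, 17, 15), (14, 22, 2, 26, v, 17, 17)}
Apply σ_{A ≥ 17}; surviving tuples: {(14, 22, 2, 26, k, 38, 15), (14, 22, 2, 26, k, 38, 17), (14, 22, 2, 26, r, 17, 15), (14, 22, 2, 26, r, 17, 17), (14, 22, 2, 26, v, 17, 15), (14, 22, 2, 26, v, 17, 17)}
π[E, B]: project onto (E, B) → {(15, k), (15, r), (15, v), (17, k), (17, r), (17, v)}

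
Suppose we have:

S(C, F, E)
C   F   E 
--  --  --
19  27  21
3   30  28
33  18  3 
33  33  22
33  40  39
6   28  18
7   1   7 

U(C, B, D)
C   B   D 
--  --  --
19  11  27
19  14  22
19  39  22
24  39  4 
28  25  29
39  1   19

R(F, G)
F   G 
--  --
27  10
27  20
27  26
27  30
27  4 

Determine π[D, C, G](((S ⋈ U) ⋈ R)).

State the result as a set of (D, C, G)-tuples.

{(22, 19, 10), (22, 19, 20), (22, 19, 26), (22, 19, 30), (22, 19, 4), (27, 19, 10), (27, 19, 20), (27, 19, 26), (27, 19, 30), (27, 19, 4)}

Natural join on C: {(19, 27, 21, 11, 27), (19, 27, 21, 14, 22), (19, 27, 21, 39, 22)}
Natural join on F: {(19, 27, 21, 11, 27, 10), (19, 27, 21, 11, 27, 20), (19, 27, 21, 11, 27, 26), (19, 27, 21, 11, 27, 30), (19, 27, 21, 11, 27, 4), (19, 27, 21, 14, 22, 10), (19, 27, 21, 14, 22, 20), (19, 27, 21, 14, 22, 26), (19, 27, 21, 14, 22, 30), (19, 27, 21, 14, 22, 4), (19, 27, 21, 39, 22, 10), (19, 27, 21, 39, 22, 20), (19, 27, 21, 39, 22, 26), (19, 27, 21, 39, 22, 30), (19, 27, 21, 39, 22, 4)}
Keep only column(s) D, C, G (5 duplicate(s) eliminated): {(22, 19, 10), (22, 19, 20), (22, 19, 26), (22, 19, 30), (22, 19, 4), (27, 19, 10), (27, 19, 20), (27, 19, 26), (27, 19, 30), (27, 19, 4)}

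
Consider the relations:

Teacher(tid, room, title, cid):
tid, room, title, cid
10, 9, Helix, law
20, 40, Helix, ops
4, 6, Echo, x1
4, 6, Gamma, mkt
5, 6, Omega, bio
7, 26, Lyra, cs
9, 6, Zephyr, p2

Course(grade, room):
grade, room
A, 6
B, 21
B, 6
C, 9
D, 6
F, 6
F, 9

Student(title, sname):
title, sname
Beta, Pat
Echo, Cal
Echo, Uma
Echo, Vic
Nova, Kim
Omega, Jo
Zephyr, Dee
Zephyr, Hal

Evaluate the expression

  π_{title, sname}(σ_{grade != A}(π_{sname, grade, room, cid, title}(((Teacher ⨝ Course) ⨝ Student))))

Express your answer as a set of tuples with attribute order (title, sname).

{(Echo, Cal), (Echo, Uma), (Echo, Vic), (Omega, Jo), (Zephyr, Dee), (Zephyr, Hal)}

Natural join on room: {(10, 9, Helix, law, C), (10, 9, Helix, law, F), (4, 6, Echo, x1, A), (4, 6, Echo, x1, B), (4, 6, Echo, x1, D), (4, 6, Echo, x1, F), (4, 6, Gamma, mkt, A), (4, 6, Gamma, mkt, B), (4, 6, Gamma, mkt, D), (4, 6, Gamma, mkt, F), (5, 6, Omega, bio, A), (5, 6, Omega, bio, B), (5, 6, Omega, bio, D), (5, 6, Omega, bio, F), (9, 6, Zephyr, p2, A), (9, 6, Zephyr, p2, B), (9, 6, Zephyr, p2, D), (9, 6, Zephyr, p2, F)}
Natural join on title: {(4, 6, Echo, x1, A, Cal), (4, 6, Echo, x1, A, Uma), (4, 6, Echo, x1, A, Vic), (4, 6, Echo, x1, B, Cal), (4, 6, Echo, x1, B, Uma), (4, 6, Echo, x1, B, Vic), (4, 6, Echo, x1, D, Cal), (4, 6, Echo, x1, D, Uma), (4, 6, Echo, x1, D, Vic), (4, 6, Echo, x1, F, Cal), (4, 6, Echo, x1, F, Uma), (4, 6, Echo, x1, F, Vic), (5, 6, Omega, bio, A, Jo), (5, 6, Omega, bio, B, Jo), (5, 6, Omega, bio, D, Jo), (5, 6, Omega, bio, F, Jo), (9, 6, Zephyr, p2, A, Dee), (9, 6, Zephyr, p2, A, Hal), (9, 6, Zephyr, p2, B, Dee), (9, 6, Zephyr, p2, B, Hal), (9, 6, Zephyr, p2, D, Dee), (9, 6, Zephyr, p2, D, Hal), (9, 6, Zephyr, p2, F, Dee), (9, 6, Zephyr, p2, F, Hal)}
π[sname, grade, room, cid, title]: project onto (sname, grade, room, cid, title) → {(Cal, A, 6, x1, Echo), (Cal, B, 6, x1, Echo), (Cal, D, 6, x1, Echo), (Cal, F, 6, x1, Echo), (Dee, A, 6, p2, Zephyr), (Dee, B, 6, p2, Zephyr), (Dee, D, 6, p2, Zephyr), (Dee, F, 6, p2, Zephyr), (Hal, A, 6, p2, Zephyr), (Hal, B, 6, p2, Zephyr), (Hal, D, 6, p2, Zephyr), (Hal, F, 6, p2, Zephyr), (Jo, A, 6, bio, Omega), (Jo, B, 6, bio, Omega), (Jo, D, 6, bio, Omega), (Jo, F, 6, bio, Omega), (Uma, A, 6, x1, Echo), (Uma, B, 6, x1, Echo), (Uma, D, 6, x1, Echo), (Uma, F, 6, x1, Echo), (Vic, A, 6, x1, Echo), (Vic, B, 6, x1, Echo), (Vic, D, 6, x1, Echo), (Vic, F, 6, x1, Echo)}
Apply σ_{grade != A}; surviving tuples: {(Cal, B, 6, x1, Echo), (Cal, D, 6, x1, Echo), (Cal, F, 6, x1, Echo), (Dee, B, 6, p2, Zephyr), (Dee, D, 6, p2, Zephyr), (Dee, F, 6, p2, Zephyr), (Hal, B, 6, p2, Zephyr), (Hal, D, 6, p2, Zephyr), (Hal, F, 6, p2, Zephyr), (Jo, B, 6, bio, Omega), (Jo, D, 6, bio, Omega), (Jo, F, 6, bio, Omega), (Uma, B, 6, x1, Echo), (Uma, D, 6, x1, Echo), (Uma, F, 6, x1, Echo), (Vic, B, 6, x1, Echo), (Vic, D, 6, x1, Echo), (Vic, F, 6, x1, Echo)}
π[title, sname]: project onto (title, sname) (12 duplicate(s) eliminated) → {(Echo, Cal), (Echo, Uma), (Echo, Vic), (Omega, Jo), (Zephyr, Dee), (Zephyr, Hal)}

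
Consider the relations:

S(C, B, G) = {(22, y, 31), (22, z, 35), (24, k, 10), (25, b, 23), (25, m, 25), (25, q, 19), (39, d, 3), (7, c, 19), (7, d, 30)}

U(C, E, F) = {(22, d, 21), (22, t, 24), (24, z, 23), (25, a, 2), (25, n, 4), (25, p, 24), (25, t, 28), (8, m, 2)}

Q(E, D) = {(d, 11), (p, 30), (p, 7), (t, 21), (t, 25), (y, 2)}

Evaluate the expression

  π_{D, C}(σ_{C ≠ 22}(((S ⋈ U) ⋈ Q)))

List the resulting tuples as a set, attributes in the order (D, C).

{(21, 25), (25, 25), (30, 25), (7, 25)}

Joining S and U on C yields {(22, y, 31, d, 21), (22, y, 31, t, 24), (22, z, 35, d, 21), (22, z, 35, t, 24), (24, k, 10, z, 23), (25, b, 23, a, 2), (25, b, 23, n, 4), (25, b, 23, p, 24), (25, b, 23, t, 28), (25, m, 25, a, 2), (25, m, 25, n, 4), (25, m, 25, p, 24), (25, m, 25, t, 28), (25, q, 19, a, 2), (25, q, 19, n, 4), (25, q, 19, p, 24), (25, q, 19, t, 28)}.
Joining (S ⋈ U) and Q on E yields {(22, y, 31, d, 21, 11), (22, y, 31, t, 24, 21), (22, y, 31, t, 24, 25), (22, z, 35, d, 21, 11), (22, z, 35, t, 24, 21), (22, z, 35, t, 24, 25), (25, b, 23, p, 24, 30), (25, b, 23, p, 24, 7), (25, b, 23, t, 28, 21), (25, b, 23, t, 28, 25), (25, m, 25, p, 24, 30), (25, m, 25, p, 24, 7), (25, m, 25, t, 28, 21), (25, m, 25, t, 28, 25), (25, q, 19, p, 24, 30), (25, q, 19, p, 24, 7), (25, q, 19, t, 28, 21), (25, q, 19, t, 28, 25)}.
Filtering on C ≠ 22 leaves {(25, b, 23, p, 24, 30), (25, b, 23, p, 24, 7), (25, b, 23, t, 28, 21), (25, b, 23, t, 28, 25), (25, m, 25, p, 24, 30), (25, m, 25, p, 24, 7), (25, m, 25, t, 28, 21), (25, m, 25, t, 28, 25), (25, q, 19, p, 24, 30), (25, q, 19, p, 24, 7), (25, q, 19, t, 28, 21), (25, q, 19, t, 28, 25)}.
Keep only column(s) D, C (8 duplicate(s) eliminated): {(21, 25), (25, 25), (30, 25), (7, 25)}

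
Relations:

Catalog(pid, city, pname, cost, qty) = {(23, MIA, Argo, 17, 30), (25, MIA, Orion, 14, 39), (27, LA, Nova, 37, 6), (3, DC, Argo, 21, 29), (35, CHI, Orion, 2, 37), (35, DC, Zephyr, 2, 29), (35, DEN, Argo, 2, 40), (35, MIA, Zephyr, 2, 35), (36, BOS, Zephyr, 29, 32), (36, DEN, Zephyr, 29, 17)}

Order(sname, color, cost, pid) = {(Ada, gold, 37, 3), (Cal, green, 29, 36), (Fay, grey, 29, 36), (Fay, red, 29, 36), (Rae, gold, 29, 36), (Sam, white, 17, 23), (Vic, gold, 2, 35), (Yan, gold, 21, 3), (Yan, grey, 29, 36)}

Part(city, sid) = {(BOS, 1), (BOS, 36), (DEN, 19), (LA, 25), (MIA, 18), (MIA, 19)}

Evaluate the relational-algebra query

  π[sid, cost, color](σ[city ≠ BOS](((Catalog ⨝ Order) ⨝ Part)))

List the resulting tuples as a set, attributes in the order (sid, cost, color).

Joining Catalog and Order on pid, cost yields {(23, MIA, Argo, 17, 30, Sam, white), (3, DC, Argo, 21, 29, Yan, gold), (35, CHI, Orion, 2, 37, Vic, gold), (35, DC, Zephyr, 2, 29, Vic, gold), (35, DEN, Argo, 2, 40, Vic, gold), (35, MIA, Zephyr, 2, 35, Vic, gold), (36, BOS, Zephyr, 29, 32, Cal, green), (36, BOS, Zephyr, 29, 32, Fay, grey), (36, BOS, Zephyr, 29, 32, Fay, red), (36, BOS, Zephyr, 29, 32, Rae, gold), (36, BOS, Zephyr, 29, 32, Yan, grey), (36, DEN, Zephyr, 29, 17, Cal, green), (36, DEN, Zephyr, 29, 17, Fay, grey), (36, DEN, Zephyr, 29, 17, Fay, red), (36, DEN, Zephyr, 29, 17, Rae, gold), (36, DEN, Zephyr, 29, 17, Yan, grey)}.
Joining (Catalog ⨝ Order) and Part on city yields {(23, MIA, Argo, 17, 30, Sam, white, 18), (23, MIA, Argo, 17, 30, Sam, white, 19), (35, DEN, Argo, 2, 40, Vic, gold, 19), (35, MIA, Zephyr, 2, 35, Vic, gold, 18), (35, MIA, Zephyr, 2, 35, Vic, gold, 19), (36, BOS, Zephyr, 29, 32, Cal, green, 1), (36, BOS, Zephyr, 29, 32, Cal, green, 36), (36, BOS, Zephyr, 29, 32, Fay, grey, 1), (36, BOS, Zephyr, 29, 32, Fay, grey, 36), (36, BOS, Zephyr, 29, 32, Fay, red, 1), (36, BOS, Zephyr, 29, 32, Fay, red, 36), (36, BOS, Zephyr, 29, 32, Rae, gold, 1), (36, BOS, Zephyr, 29, 32, Rae, gold, 36), (36, BOS, Zephyr, 29, 32, Yan, grey, 1), (36, BOS, Zephyr, 29, 32, Yan, grey, 36), (36, DEN, Zephyr, 29, 17, Cal, green, 19), (36, DEN, Zephyr, 29, 17, Fay, grey, 19), (36, DEN, Zephyr, 29, 17, Fay, red, 19), (36, DEN, Zephyr, 29, 17, Rae, gold, 19), (36, DEN, Zephyr, 29, 17, Yan, grey, 19)}.
Selection city ≠ BOS: {(23, MIA, Argo, 17, 30, Sam, white, 18), (23, MIA, Argo, 17, 30, Sam, white, 19), (35, DEN, Argo, 2, 40, Vic, gold, 19), (35, MIA, Zephyr, 2, 35, Vic, gold, 18), (35, MIA, Zephyr, 2, 35, Vic, gold, 19), (36, DEN, Zephyr, 29, 17, Cal, green, 19), (36, DEN, Zephyr, 29, 17, Fay, grey, 19), (36, DEN, Zephyr, 29, 17, Fay, red, 19), (36, DEN, Zephyr, 29, 17, Rae, gold, 19), (36, DEN, Zephyr, 29, 17, Yan, grey, 19)}
Keep only column(s) sid, cost, color (2 duplicate(s) eliminated): {(18, 17, white), (18, 2, gold), (19, 17, white), (19, 2, gold), (19, 29, gold), (19, 29, green), (19, 29, grey), (19, 29, red)}

{(18, 17, white), (18, 2, gold), (19, 17, white), (19, 2, gold), (19, 29, gold), (19, 29, green), (19, 29, grey), (19, 29, red)}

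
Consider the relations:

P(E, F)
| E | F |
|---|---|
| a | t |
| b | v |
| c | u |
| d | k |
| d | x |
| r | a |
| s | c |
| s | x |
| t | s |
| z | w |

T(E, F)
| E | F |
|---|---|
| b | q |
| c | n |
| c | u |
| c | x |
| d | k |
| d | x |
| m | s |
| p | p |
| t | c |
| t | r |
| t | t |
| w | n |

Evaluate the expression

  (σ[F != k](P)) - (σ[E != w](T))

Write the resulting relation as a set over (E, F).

Apply σ_{F != k}; surviving tuples: {(a, t), (b, v), (c, u), (d, x), (r, a), (s, c), (s, x), (t, s), (z, w)}
Apply σ_{E != w}; surviving tuples: {(b, q), (c, n), (c, u), (c, x), (d, k), (d, x), (m, s), (p, p), (t, c), (t, r), (t, t)}
Set difference of the two operands is {(a, t), (b, v), (r, a), (s, c), (s, x), (t, s), (z, w)}.

{(a, t), (b, v), (r, a), (s, c), (s, x), (t, s), (z, w)}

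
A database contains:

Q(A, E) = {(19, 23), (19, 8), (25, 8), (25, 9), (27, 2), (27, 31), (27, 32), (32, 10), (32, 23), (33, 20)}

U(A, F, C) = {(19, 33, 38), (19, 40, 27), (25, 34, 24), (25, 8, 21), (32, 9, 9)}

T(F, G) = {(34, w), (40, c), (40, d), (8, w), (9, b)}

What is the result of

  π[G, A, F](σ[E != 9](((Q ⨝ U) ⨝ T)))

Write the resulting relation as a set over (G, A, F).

{(b, 32, 9), (c, 19, 40), (d, 19, 40), (w, 25, 34), (w, 25, 8)}

Q ⋈ U (natural join on A): {(19, 23, 33, 38), (19, 23, 40, 27), (19, 8, 33, 38), (19, 8, 40, 27), (25, 8, 34, 24), (25, 8, 8, 21), (25, 9, 34, 24), (25, 9, 8, 21), (32, 10, 9, 9), (32, 23, 9, 9)}
(Q ⨝ U) ⋈ T (natural join on F): {(19, 23, 40, 27, c), (19, 23, 40, 27, d), (19, 8, 40, 27, c), (19, 8, 40, 27, d), (25, 8, 34, 24, w), (25, 8, 8, 21, w), (25, 9, 34, 24, w), (25, 9, 8, 21, w), (32, 10, 9, 9, b), (32, 23, 9, 9, b)}
Apply σ_{E != 9}; surviving tuples: {(19, 23, 40, 27, c), (19, 23, 40, 27, d), (19, 8, 40, 27, c), (19, 8, 40, 27, d), (25, 8, 34, 24, w), (25, 8, 8, 21, w), (32, 10, 9, 9, b), (32, 23, 9, 9, b)}
Keep only column(s) G, A, F (3 duplicate(s) eliminated): {(b, 32, 9), (c, 19, 40), (d, 19, 40), (w, 25, 34), (w, 25, 8)}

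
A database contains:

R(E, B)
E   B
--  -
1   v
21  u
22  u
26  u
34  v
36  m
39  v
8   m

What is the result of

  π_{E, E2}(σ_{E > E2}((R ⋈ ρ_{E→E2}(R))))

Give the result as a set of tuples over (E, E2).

ρ[E→E2]: schema becomes (E2, B); tuples unchanged.
Natural join on B: {(1, v, 1), (1, v, 34), (1, v, 39), (21, u, 21), (21, u, 22), (21, u, 26), (22, u, 21), (22, u, 22), (22, u, 26), (26, u, 21), (26, u, 22), (26, u, 26), (34, v, 1), (34, v, 34), (34, v, 39), (36, m, 36), (36, m, 8), (39, v, 1), (39, v, 34), (39, v, 39), (8, m, 36), (8, m, 8)}
Filtering on E > E2 leaves {(22, u, 21), (26, u, 21), (26, u, 22), (34, v, 1), (36, m, 8), (39, v, 1), (39, v, 34)}.
Keep only column(s) E, E2: {(22, 21), (26, 21), (26, 22), (34, 1), (36, 8), (39, 1), (39, 34)}

{(22, 21), (26, 21), (26, 22), (34, 1), (36, 8), (39, 1), (39, 34)}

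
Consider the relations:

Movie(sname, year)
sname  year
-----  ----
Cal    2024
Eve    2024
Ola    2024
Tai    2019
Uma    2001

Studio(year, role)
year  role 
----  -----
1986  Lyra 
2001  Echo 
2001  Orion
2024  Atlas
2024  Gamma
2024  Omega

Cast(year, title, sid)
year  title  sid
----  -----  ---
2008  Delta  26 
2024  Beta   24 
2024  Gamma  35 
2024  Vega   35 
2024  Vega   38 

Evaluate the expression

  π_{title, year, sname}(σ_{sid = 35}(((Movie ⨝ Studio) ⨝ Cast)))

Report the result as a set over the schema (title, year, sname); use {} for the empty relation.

{(Gamma, 2024, Cal), (Gamma, 2024, Eve), (Gamma, 2024, Ola), (Vega, 2024, Cal), (Vega, 2024, Eve), (Vega, 2024, Ola)}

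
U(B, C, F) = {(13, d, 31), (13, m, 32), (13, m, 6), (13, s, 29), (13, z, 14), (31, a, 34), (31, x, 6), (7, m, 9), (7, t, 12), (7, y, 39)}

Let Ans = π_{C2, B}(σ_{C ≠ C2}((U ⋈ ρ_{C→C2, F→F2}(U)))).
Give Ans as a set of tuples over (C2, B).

{(a, 31), (d, 13), (m, 13), (m, 7), (s, 13), (t, 7), (x, 31), (y, 7), (z, 13)}

ρ[C→C2, F→F2]: schema becomes (B, C2, F2); tuples unchanged.
Natural join on B: {(13, d, 31, d, 31), (13, d, 31, m, 32), (13, d, 31, m, 6), (13, d, 31, s, 29), (13, d, 31, z, 14), (13, m, 32, d, 31), (13, m, 32, m, 32), (13, m, 32, m, 6), (13, m, 32, s, 29), (13, m, 32, z, 14), (13, m, 6, d, 31), (13, m, 6, m, 32), (13, m, 6, m, 6), (13, m, 6, s, 29), (13, m, 6, z, 14), (13, s, 29, d, 31), (13, s, 29, m, 32), (13, s, 29, m, 6), (13, s, 29, s, 29), (13, s, 29, z, 14), (13, z, 14, d, 31), (13, z, 14, m, 32), (13, z, 14, m, 6), (13, z, 14, s, 29), (13, z, 14, z, 14), (31, a, 34, a, 34), (31, a, 34, x, 6), (31, x, 6, a, 34), (31, x, 6, x, 6), (7, m, 9, m, 9), (7, m, 9, t, 12), (7, m, 9, y, 39), (7, t, 12, m, 9), (7, t, 12, t, 12), (7, t, 12, y, 39), (7, y, 39, m, 9), (7, y, 39, t, 12), (7, y, 39, y, 39)}
Apply σ_{C ≠ C2}; surviving tuples: {(13, d, 31, m, 32), (13, d, 31, m, 6), (13, d, 31, s, 29), (13, d, 31, z, 14), (13, m, 32, d, 31), (13, m, 32, s, 29), (13, m, 32, z, 14), (13, m, 6, d, 31), (13, m, 6, s, 29), (13, m, 6, z, 14), (13, s, 29, d, 31), (13, s, 29, m, 32), (13, s, 29, m, 6), (13, s, 29, z, 14), (13, z, 14, d, 31), (13, z, 14, m, 32), (13, z, 14, m, 6), (13, z, 14, s, 29), (31, a, 34, x, 6), (31, x, 6, a, 34), (7, m, 9, t, 12), (7, m, 9, y, 39), (7, t, 12, m, 9), (7, t, 12, y, 39), (7, y, 39, m, 9), (7, y, 39, t, 12)}
Keep only column(s) C2, B (17 duplicate(s) eliminated): {(a, 31), (d, 13), (m, 13), (m, 7), (s, 13), (t, 7), (x, 31), (y, 7), (z, 13)}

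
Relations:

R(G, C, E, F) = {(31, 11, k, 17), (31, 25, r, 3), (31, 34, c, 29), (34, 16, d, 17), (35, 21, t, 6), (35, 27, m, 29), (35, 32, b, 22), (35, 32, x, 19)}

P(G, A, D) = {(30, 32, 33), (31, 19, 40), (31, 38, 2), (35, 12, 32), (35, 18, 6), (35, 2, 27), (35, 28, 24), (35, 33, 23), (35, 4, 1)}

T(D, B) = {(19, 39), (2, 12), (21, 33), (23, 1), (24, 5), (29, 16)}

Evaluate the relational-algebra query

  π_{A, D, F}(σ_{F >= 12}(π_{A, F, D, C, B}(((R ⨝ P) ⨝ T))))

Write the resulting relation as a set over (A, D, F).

{(28, 24, 19), (28, 24, 22), (28, 24, 29), (33, 23, 19), (33, 23, 22), (33, 23, 29), (38, 2, 17), (38, 2, 29)}

R ⋈ P (natural join on G): {(31, 11, k, 17, 19, 40), (31, 11, k, 17, 38, 2), (31, 25, r, 3, 19, 40), (31, 25, r, 3, 38, 2), (31, 34, c, 29, 19, 40), (31, 34, c, 29, 38, 2), (35, 21, t, 6, 12, 32), (35, 21, t, 6, 18, 6), (35, 21, t, 6, 2, 27), (35, 21, t, 6, 28, 24), (35, 21, t, 6, 33, 23), (35, 21, t, 6, 4, 1), (35, 27, m, 29, 12, 32), (35, 27, m, 29, 18, 6), (35, 27, m, 29, 2, 27), (35, 27, m, 29, 28, 24), (35, 27, m, 29, 33, 23), (35, 27, m, 29, 4, 1), (35, 32, b, 22, 12, 32), (35, 32, b, 22, 18, 6), (35, 32, b, 22, 2, 27), (35, 32, b, 22, 28, 24), (35, 32, b, 22, 33, 23), (35, 32, b, 22, 4, 1), (35, 32, x, 19, 12, 32), (35, 32, x, 19, 18, 6), (35, 32, x, 19, 2, 27), (35, 32, x, 19, 28, 24), (35, 32, x, 19, 33, 23), (35, 32, x, 19, 4, 1)}
(R ⨝ P) ⋈ T (natural join on D): {(31, 11, k, 17, 38, 2, 12), (31, 25, r, 3, 38, 2, 12), (31, 34, c, 29, 38, 2, 12), (35, 21, t, 6, 28, 24, 5), (35, 21, t, 6, 33, 23, 1), (35, 27, m, 29, 28, 24, 5), (35, 27, m, 29, 33, 23, 1), (35, 32, b, 22, 28, 24, 5), (35, 32, b, 22, 33, 23, 1), (35, 32, x, 19, 28, 24, 5), (35, 32, x, 19, 33, 23, 1)}
Projecting to A, F, D, C, B: {(28, 19, 24, 32, 5), (28, 22, 24, 32, 5), (28, 29, 24, 27, 5), (28, 6, 24, 21, 5), (33, 19, 23, 32, 1), (33, 22, 23, 32, 1), (33, 29, 23, 27, 1), (33, 6, 23, 21, 1), (38, 17, 2, 11, 12), (38, 29, 2, 34, 12), (38, 3, 2, 25, 12)}
Selection F >= 12: {(28, 19, 24, 32, 5), (28, 22, 24, 32, 5), (28, 29, 24, 27, 5), (33, 19, 23, 32, 1), (33, 22, 23, 32, 1), (33, 29, 23, 27, 1), (38, 17, 2, 11, 12), (38, 29, 2, 34, 12)}
Projecting to A, D, F: {(28, 24, 19), (28, 24, 22), (28, 24, 29), (33, 23, 19), (33, 23, 22), (33, 23, 29), (38, 2, 17), (38, 2, 29)}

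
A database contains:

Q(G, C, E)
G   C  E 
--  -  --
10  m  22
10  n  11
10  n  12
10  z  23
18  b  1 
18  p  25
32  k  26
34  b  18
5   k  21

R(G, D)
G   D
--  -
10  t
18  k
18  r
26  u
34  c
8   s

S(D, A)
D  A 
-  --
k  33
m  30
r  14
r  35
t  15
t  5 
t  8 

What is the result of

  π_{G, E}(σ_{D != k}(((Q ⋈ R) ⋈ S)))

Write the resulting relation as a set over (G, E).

Natural join on G: {(10, m, 22, t), (10, n, 11, t), (10, n, 12, t), (10, z, 23, t), (18, b, 1, k), (18, b, 1, r), (18, p, 25, k), (18, p, 25, r), (34, b, 18, c)}
Natural join on D: {(10, m, 22, t, 15), (10, m, 22, t, 5), (10, m, 22, t, 8), (10, n, 11, t, 15), (10, n, 11, t, 5), (10, n, 11, t, 8), (10, n, 12, t, 15), (10, n, 12, t, 5), (10, n, 12, t, 8), (10, z, 23, t, 15), (10, z, 23, t, 5), (10, z, 23, t, 8), (18, b, 1, k, 33), (18, b, 1, r, 14), (18, b, 1, r, 35), (18, p, 25, k, 33), (18, p, 25, r, 14), (18, p, 25, r, 35)}
Selection D != k: {(10, m, 22, t, 15), (10, m, 22, t, 5), (10, m, 22, t, 8), (10, n, 11, t, 15), (10, n, 11, t, 5), (10, n, 11, t, 8), (10, n, 12, t, 15), (10, n, 12, t, 5), (10, n, 12, t, 8), (10, z, 23, t, 15), (10, z, 23, t, 5), (10, z, 23, t, 8), (18, b, 1, r, 14), (18, b, 1, r, 35), (18, p, 25, r, 14), (18, p, 25, r, 35)}
Projecting to G, E (10 duplicate(s) eliminated): {(10, 11), (10, 12), (10, 22), (10, 23), (18, 1), (18, 25)}

{(10, 11), (10, 12), (10, 22), (10, 23), (18, 1), (18, 25)}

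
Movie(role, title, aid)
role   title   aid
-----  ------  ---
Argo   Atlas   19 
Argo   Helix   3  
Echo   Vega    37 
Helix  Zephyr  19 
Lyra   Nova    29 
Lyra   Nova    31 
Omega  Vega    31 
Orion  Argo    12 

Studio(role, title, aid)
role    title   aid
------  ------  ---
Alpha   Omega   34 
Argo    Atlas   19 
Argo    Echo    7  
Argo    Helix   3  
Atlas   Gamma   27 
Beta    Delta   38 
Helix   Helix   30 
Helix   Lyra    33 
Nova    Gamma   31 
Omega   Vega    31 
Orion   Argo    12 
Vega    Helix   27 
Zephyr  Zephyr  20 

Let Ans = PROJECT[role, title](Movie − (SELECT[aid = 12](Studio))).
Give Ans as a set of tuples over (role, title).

{(Argo, Atlas), (Argo, Helix), (Echo, Vega), (Helix, Zephyr), (Lyra, Nova), (Omega, Vega)}

Selection aid = 12: {(Orion, Argo, 12)}
Difference: {(Argo, Atlas, 19), (Argo, Helix, 3), (Echo, Vega, 37), (Helix, Zephyr, 19), (Lyra, Nova, 29), (Lyra, Nova, 31), (Omega, Vega, 31), (Orion, Argo, 12)} with {(Orion, Argo, 12)} → {(Argo, Atlas, 19), (Argo, Helix, 3), (Echo, Vega, 37), (Helix, Zephyr, 19), (Lyra, Nova, 29), (Lyra, Nova, 31), (Omega, Vega, 31)}
π_{role, title} gives {(Argo, Atlas), (Argo, Helix), (Echo, Vega), (Helix, Zephyr), (Lyra, Nova), (Omega, Vega)} (1 duplicate(s) eliminated).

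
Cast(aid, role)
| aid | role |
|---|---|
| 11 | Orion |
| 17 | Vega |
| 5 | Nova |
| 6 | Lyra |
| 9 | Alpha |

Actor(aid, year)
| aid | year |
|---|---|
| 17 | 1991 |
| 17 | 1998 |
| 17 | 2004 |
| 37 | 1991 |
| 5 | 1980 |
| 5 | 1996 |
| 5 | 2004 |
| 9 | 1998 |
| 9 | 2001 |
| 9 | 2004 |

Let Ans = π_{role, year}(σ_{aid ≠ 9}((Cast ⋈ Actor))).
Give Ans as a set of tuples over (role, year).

Joining Cast and Actor on aid yields {(17, Vega, 1991), (17, Vega, 1998), (17, Vega, 2004), (5, Nova, 1980), (5, Nova, 1996), (5, Nova, 2004), (9, Alpha, 1998), (9, Alpha, 2001), (9, Alpha, 2004)}.
Filtering on aid ≠ 9 leaves {(17, Vega, 1991), (17, Vega, 1998), (17, Vega, 2004), (5, Nova, 1980), (5, Nova, 1996), (5, Nova, 2004)}.
π[role, year]: project onto (role, year) → {(Nova, 1980), (Nova, 1996), (Nova, 2004), (Vega, 1991), (Vega, 1998), (Vega, 2004)}

{(Nova, 1980), (Nova, 1996), (Nova, 2004), (Vega, 1991), (Vega, 1998), (Vega, 2004)}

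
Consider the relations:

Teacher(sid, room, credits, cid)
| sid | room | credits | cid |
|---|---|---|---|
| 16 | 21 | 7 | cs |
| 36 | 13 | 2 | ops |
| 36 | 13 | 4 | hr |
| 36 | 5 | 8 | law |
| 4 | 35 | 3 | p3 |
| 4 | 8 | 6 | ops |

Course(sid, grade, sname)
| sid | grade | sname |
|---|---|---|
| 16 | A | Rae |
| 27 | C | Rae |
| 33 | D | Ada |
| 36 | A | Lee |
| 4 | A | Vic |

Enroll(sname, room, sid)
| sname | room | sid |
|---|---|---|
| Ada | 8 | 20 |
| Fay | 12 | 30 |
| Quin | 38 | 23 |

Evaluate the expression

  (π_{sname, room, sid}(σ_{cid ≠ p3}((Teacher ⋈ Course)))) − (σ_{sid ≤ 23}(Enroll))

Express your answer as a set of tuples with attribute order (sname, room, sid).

Natural join on sid: {(16, 21, 7, cs, A, Rae), (36, 13, 2, ops, A, Lee), (36, 13, 4, hr, A, Lee), (36, 5, 8, law, A, Lee), (4, 35, 3, p3, A, Vic), (4, 8, 6, ops, A, Vic)}
Selection cid ≠ p3: {(16, 21, 7, cs, A, Rae), (36, 13, 2, ops, A, Lee), (36, 13, 4, hr, A, Lee), (36, 5, 8, law, A, Lee), (4, 8, 6, ops, A, Vic)}
Projecting to sname, room, sid (1 duplicate(s) eliminated): {(Lee, 13, 36), (Lee, 5, 36), (Rae, 21, 16), (Vic, 8, 4)}
Selection sid ≤ 23: {(Ada, 8, 20), (Quin, 38, 23)}
Taking the difference: {(Lee, 13, 36), (Lee, 5, 36), (Rae, 21, 16), (Vic, 8, 4)}

{(Lee, 13, 36), (Lee, 5, 36), (Rae, 21, 16), (Vic, 8, 4)}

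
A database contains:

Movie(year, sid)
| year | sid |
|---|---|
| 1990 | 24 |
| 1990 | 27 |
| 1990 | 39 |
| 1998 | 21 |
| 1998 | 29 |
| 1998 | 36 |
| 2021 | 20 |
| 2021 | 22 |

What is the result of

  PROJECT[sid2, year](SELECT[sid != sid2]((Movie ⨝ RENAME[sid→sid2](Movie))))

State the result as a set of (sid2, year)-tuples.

{(20, 2021), (21, 1998), (22, 2021), (24, 1990), (27, 1990), (29, 1998), (36, 1998), (39, 1990)}

ρ[sid→sid2]: schema becomes (year, sid2); tuples unchanged.
Natural join on year: {(1990, 24, 24), (1990, 24, 27), (1990, 24, 39), (1990, 27, 24), (1990, 27, 27), (1990, 27, 39), (1990, 39, 24), (1990, 39, 27), (1990, 39, 39), (1998, 21, 21), (1998, 21, 29), (1998, 21, 36), (1998, 29, 21), (1998, 29, 29), (1998, 29, 36), (1998, 36, 21), (1998, 36, 29), (1998, 36, 36), (2021, 20, 20), (2021, 20, 22), (2021, 22, 20), (2021, 22, 22)}
σ[sid != sid2]: keep tuples satisfying sid != sid2 → {(1990, 24, 27), (1990, 24, 39), (1990, 27, 24), (1990, 27, 39), (1990, 39, 24), (1990, 39, 27), (1998, 21, 29), (1998, 21, 36), (1998, 29, 21), (1998, 29, 36), (1998, 36, 21), (1998, 36, 29), (2021, 20, 22), (2021, 22, 20)}
π_{sid2, year} gives {(20, 2021), (21, 1998), (22, 2021), (24, 1990), (27, 1990), (29, 1998), (36, 1998), (39, 1990)} (6 duplicate(s) eliminated).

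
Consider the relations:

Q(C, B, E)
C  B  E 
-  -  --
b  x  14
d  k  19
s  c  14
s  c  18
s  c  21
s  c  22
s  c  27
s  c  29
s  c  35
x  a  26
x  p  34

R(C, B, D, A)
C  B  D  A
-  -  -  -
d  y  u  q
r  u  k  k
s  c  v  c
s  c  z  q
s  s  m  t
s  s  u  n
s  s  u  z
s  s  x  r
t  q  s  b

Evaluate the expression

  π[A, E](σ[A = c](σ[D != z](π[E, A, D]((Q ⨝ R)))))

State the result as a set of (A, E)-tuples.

Q ⋈ R (natural join on C, B): {(s, c, 14, v, c), (s, c, 14, z, q), (s, c, 18, v, c), (s, c, 18, z, q), (s, c, 21, v, c), (s, c, 21, z, q), (s, c, 22, v, c), (s, c, 22, z, q), (s, c, 27, v, c), (s, c, 27, z, q), (s, c, 29, v, c), (s, c, 29, z, q), (s, c, 35, v, c), (s, c, 35, z, q)}
Keep only column(s) E, A, D: {(14, c, v), (14, q, z), (18, c, v), (18, q, z), (21, c, v), (21, q, z), (22, c, v), (22, q, z), (27, c, v), (27, q, z), (29, c, v), (29, q, z), (35, c, v), (35, q, z)}
Selection D != z: {(14, c, v), (18, c, v), (21, c, v), (22, c, v), (27, c, v), (29, c, v), (35, c, v)}
Selection A = c: {(14, c, v), (18, c, v), (21, c, v), (22, c, v), (27, c, v), (29, c, v), (35, c, v)}
Keep only column(s) A, E: {(c, 14), (c, 18), (c, 21), (c, 22), (c, 27), (c, 29), (c, 35)}

{(c, 14), (c, 18), (c, 21), (c, 22), (c, 27), (c, 29), (c, 35)}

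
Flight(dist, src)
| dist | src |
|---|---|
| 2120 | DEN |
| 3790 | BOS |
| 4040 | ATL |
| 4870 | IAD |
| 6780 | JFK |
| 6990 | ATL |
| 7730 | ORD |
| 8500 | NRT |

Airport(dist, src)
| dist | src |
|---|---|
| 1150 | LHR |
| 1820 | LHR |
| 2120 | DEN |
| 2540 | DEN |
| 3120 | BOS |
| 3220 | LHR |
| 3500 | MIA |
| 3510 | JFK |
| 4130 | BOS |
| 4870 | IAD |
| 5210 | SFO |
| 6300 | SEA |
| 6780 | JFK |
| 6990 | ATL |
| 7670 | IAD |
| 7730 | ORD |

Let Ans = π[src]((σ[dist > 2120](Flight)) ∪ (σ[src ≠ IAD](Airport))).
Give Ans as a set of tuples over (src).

{ATL, BOS, DEN, IAD, JFK, LHR, MIA, NRT, ORD, SEA, SFO}

Selection dist > 2120: {(3790, BOS), (4040, ATL), (4870, IAD), (6780, JFK), (6990, ATL), (7730, ORD), (8500, NRT)}
Selection src ≠ IAD: {(1150, LHR), (1820, LHR), (2120, DEN), (2540, DEN), (3120, BOS), (3220, LHR), (3500, MIA), (3510, JFK), (4130, BOS), (5210, SFO), (6300, SEA), (6780, JFK), (6990, ATL), (7730, ORD)}
Set union of the two operands is {(1150, LHR), (1820, LHR), (2120, DEN), (2540, DEN), (3120, BOS), (3220, LHR), (3500, MIA), (3510, JFK), (3790, BOS), (4040, ATL), (4130, BOS), (4870, IAD), (5210, SFO), (6300, SEA), (6780, JFK), (6990, ATL), (7730, ORD), (8500, NRT)}.
π[src]: project onto (src) (7 duplicate(s) eliminated) → {ATL, BOS, DEN, IAD, JFK, LHR, MIA, NRT, ORD, SEA, SFO}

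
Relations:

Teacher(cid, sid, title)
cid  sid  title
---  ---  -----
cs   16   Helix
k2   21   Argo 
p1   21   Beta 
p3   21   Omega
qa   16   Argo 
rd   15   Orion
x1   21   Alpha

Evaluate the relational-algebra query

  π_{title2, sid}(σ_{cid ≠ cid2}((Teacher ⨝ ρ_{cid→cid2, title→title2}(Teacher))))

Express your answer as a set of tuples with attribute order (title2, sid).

{(Alpha, 21), (Argo, 16), (Argo, 21), (Beta, 21), (Helix, 16), (Omega, 21)}

ρ[cid→cid2, title→title2]: schema becomes (cid2, sid, title2); tuples unchanged.
Natural join on sid: {(cs, 16, Helix, cs, Helix), (cs, 16, Helix, qa, Argo), (k2, 21, Argo, k2, Argo), (k2, 21, Argo, p1, Beta), (k2, 21, Argo, p3, Omega), (k2, 21, Argo, x1, Alpha), (p1, 21, Beta, k2, Argo), (p1, 21, Beta, p1, Beta), (p1, 21, Beta, p3, Omega), (p1, 21, Beta, x1, Alpha), (p3, 21, Omega, k2, Argo), (p3, 21, Omega, p1, Beta), (p3, 21, Omega, p3, Omega), (p3, 21, Omega, x1, Alpha), (qa, 16, Argo, cs, Helix), (qa, 16, Argo, qa, Argo), (rd, 15, Orion, rd, Orion), (x1, 21, Alpha, k2, Argo), (x1, 21, Alpha, p1, Beta), (x1, 21, Alpha, p3, Omega), (x1, 21, Alpha, x1, Alpha)}
Selection cid ≠ cid2: {(cs, 16, Helix, qa, Argo), (k2, 21, Argo, p1, Beta), (k2, 21, Argo, p3, Omega), (k2, 21, Argo, x1, Alpha), (p1, 21, Beta, k2, Argo), (p1, 21, Beta, p3, Omega), (p1, 21, Beta, x1, Alpha), (p3, 21, Omega, k2, Argo), (p3, 21, Omega, p1, Beta), (p3, 21, Omega, x1, Alpha), (qa, 16, Argo, cs, Helix), (x1, 21, Alpha, k2, Argo), (x1, 21, Alpha, p1, Beta), (x1, 21, Alpha, p3, Omega)}
Keep only column(s) title2, sid (8 duplicate(s) eliminated): {(Alpha, 21), (Argo, 16), (Argo, 21), (Beta, 21), (Helix, 16), (Omega, 21)}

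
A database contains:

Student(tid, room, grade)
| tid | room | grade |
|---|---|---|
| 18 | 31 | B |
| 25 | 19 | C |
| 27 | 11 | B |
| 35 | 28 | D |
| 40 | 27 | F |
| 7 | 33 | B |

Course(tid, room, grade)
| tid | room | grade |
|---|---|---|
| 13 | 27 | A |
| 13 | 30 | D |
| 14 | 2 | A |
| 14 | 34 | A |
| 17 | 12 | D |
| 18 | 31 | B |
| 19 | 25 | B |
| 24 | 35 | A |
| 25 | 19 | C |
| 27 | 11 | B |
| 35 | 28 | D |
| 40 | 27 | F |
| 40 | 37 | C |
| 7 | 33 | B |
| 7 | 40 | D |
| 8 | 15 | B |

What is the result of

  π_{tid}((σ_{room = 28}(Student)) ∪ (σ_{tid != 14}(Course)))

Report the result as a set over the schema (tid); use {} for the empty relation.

Selection room = 28: {(35, 28, D)}
Selection tid != 14: {(13, 27, A), (13, 30, D), (17, 12, D), (18, 31, B), (19, 25, B), (24, 35, A), (25, 19, C), (27, 11, B), (35, 28, D), (40, 27, F), (40, 37, C), (7, 33, B), (7, 40, D), (8, 15, B)}
Taking the union: {(13, 27, A), (13, 30, D), (17, 12, D), (18, 31, B), (19, 25, B), (24, 35, A), (25, 19, C), (27, 11, B), (35, 28, D), (40, 27, F), (40, 37, C), (7, 33, B), (7, 40, D), (8, 15, B)}
π[tid]: project onto (tid) (3 duplicate(s) eliminated) → {13, 17, 18, 19, 24, 25, 27, 35, 40, 7, 8}

{13, 17, 18, 19, 24, 25, 27, 35, 40, 7, 8}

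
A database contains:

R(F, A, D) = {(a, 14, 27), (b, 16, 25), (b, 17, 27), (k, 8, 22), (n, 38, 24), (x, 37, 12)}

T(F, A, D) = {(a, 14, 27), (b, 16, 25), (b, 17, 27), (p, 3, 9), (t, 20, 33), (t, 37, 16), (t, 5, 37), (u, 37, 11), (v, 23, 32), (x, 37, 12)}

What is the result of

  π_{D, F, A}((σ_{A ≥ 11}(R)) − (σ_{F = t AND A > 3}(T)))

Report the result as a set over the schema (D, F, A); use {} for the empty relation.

Apply σ_{A ≥ 11}; surviving tuples: {(a, 14, 27), (b, 16, 25), (b, 17, 27), (n, 38, 24), (x, 37, 12)}
Apply σ_{F = t AND A > 3}; surviving tuples: {(t, 20, 33), (t, 37, 16), (t, 5, 37)}
Taking the difference: {(a, 14, 27), (b, 16, 25), (b, 17, 27), (n, 38, 24), (x, 37, 12)}
π[D, F, A]: project onto (D, F, A) → {(12, x, 37), (24, n, 38), (25, b, 16), (27, a, 14), (27, b, 17)}

{(12, x, 37), (24, n, 38), (25, b, 16), (27, a, 14), (27, b, 17)}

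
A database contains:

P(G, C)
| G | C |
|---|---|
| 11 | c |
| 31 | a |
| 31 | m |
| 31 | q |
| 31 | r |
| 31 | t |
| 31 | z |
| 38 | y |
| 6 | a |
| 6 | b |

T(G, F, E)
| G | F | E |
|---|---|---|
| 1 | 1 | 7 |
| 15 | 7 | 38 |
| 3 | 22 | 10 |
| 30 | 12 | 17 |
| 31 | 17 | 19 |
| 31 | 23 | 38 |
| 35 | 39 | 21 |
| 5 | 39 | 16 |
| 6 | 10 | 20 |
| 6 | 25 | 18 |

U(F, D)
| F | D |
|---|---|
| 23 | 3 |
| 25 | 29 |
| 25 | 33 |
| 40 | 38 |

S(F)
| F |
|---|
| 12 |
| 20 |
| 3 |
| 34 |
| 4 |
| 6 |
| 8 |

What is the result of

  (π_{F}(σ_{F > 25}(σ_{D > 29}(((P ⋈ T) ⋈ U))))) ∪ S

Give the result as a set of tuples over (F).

Natural join on G: {(31, a, 17, 19), (31, a, 23, 38), (31, m, 17, 19), (31, m, 23, 38), (31, q, 17, 19), (31, q, 23, 38), (31, r, 17, 19), (31, r, 23, 38), (31, t, 17, 19), (31, t, 23, 38), (31, z, 17, 19), (31, z, 23, 38), (6, a, 10, 20), (6, a, 25, 18), (6, b, 10, 20), (6, b, 25, 18)}
Natural join on F: {(31, a, 23, 38, 3), (31, m, 23, 38, 3), (31, q, 23, 38, 3), (31, r, 23, 38, 3), (31, t, 23, 38, 3), (31, z, 23, 38, 3), (6, a, 25, 18, 29), (6, a, 25, 18, 33), (6, b, 25, 18, 29), (6, b, 25, 18, 33)}
σ[D > 29]: keep tuples satisfying D > 29 → {(6, a, 25, 18, 33), (6, b, 25, 18, 33)}
σ[F > 25]: keep tuples satisfying F > 25 → {}
π[F]: project onto (F) → {}
Union: {} with {12, 20, 3, 34, 4, 6, 8} → {12, 20, 3, 34, 4, 6, 8}

{12, 20, 3, 34, 4, 6, 8}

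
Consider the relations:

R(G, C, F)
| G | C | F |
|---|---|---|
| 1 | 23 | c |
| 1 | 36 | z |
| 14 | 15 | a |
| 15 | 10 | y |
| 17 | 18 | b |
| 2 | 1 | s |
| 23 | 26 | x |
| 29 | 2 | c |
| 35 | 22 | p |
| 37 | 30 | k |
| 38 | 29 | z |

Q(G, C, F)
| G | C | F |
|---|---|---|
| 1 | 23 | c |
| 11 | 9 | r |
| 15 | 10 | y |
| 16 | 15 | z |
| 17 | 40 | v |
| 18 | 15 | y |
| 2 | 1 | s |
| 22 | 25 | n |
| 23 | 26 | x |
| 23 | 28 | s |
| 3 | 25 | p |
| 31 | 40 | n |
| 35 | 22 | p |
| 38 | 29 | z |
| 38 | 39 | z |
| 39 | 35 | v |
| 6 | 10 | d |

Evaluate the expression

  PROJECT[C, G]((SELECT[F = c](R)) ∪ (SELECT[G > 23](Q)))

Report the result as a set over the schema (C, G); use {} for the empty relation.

σ[F = c]: keep tuples satisfying F = c → {(1, 23, c), (29, 2, c)}
σ[G > 23]: keep tuples satisfying G > 23 → {(31, 40, n), (35, 22, p), (38, 29, z), (38, 39, z), (39, 35, v)}
Union: {(1, 23, c), (29, 2, c)} with {(31, 40, n), (35, 22, p), (38, 29, z), (38, 39, z), (39, 35, v)} → {(1, 23, c), (29, 2, c), (31, 40, n), (35, 22, p), (38, 29, z), (38, 39, z), (39, 35, v)}
Projecting to C, G: {(2, 29), (22, 35), (23, 1), (29, 38), (35, 39), (39, 38), (40, 31)}

{(2, 29), (22, 35), (23, 1), (29, 38), (35, 39), (39, 38), (40, 31)}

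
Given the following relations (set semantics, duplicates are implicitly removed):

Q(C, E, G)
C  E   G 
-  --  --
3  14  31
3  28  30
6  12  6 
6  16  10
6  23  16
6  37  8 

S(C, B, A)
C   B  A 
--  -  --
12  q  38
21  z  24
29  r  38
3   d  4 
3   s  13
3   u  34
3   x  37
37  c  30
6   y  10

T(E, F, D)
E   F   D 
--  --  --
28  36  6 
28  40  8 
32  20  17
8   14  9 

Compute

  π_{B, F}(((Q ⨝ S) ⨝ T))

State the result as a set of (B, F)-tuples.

Joining Q and S on C yields {(3, 14, 31, d, 4), (3, 14, 31, s, 13), (3, 14, 31, u, 34), (3, 14, 31, x, 37), (3, 28, 30, d, 4), (3, 28, 30, s, 13), (3, 28, 30, u, 34), (3, 28, 30, x, 37), (6, 12, 6, y, 10), (6, 16, 10, y, 10), (6, 23, 16, y, 10), (6, 37, 8, y, 10)}.
Joining (Q ⨝ S) and T on E yields {(3, 28, 30, d, 4, 36, 6), (3, 28, 30, d, 4, 40, 8), (3, 28, 30, s, 13, 36, 6), (3, 28, 30, s, 13, 40, 8), (3, 28, 30, u, 34, 36, 6), (3, 28, 30, u, 34, 40, 8), (3, 28, 30, x, 37, 36, 6), (3, 28, 30, x, 37, 40, 8)}.
π_{B, F} gives {(d, 36), (d, 40), (s, 36), (s, 40), (u, 36), (u, 40), (x, 36), (x, 40)}.

{(d, 36), (d, 40), (s, 36), (s, 40), (u, 36), (u, 40), (x, 36), (x, 40)}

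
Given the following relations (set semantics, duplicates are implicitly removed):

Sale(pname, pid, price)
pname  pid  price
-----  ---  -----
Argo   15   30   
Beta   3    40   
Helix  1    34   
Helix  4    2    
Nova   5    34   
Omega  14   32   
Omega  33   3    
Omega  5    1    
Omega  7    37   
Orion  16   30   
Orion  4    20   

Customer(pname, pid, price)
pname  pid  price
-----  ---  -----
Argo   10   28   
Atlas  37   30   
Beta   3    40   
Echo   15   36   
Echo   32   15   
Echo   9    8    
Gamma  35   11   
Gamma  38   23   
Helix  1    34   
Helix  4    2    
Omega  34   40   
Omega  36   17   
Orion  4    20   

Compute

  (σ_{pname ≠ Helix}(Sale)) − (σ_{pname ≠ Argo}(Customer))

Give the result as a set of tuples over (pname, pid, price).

{(Argo, 15, 30), (Nova, 5, 34), (Omega, 14, 32), (Omega, 33, 3), (Omega, 5, 1), (Omega, 7, 37), (Orion, 16, 30)}

Filtering on pname ≠ Helix leaves {(Argo, 15, 30), (Beta, 3, 40), (Nova, 5, 34), (Omega, 14, 32), (Omega, 33, 3), (Omega, 5, 1), (Omega, 7, 37), (Orion, 16, 30), (Orion, 4, 20)}.
Filtering on pname ≠ Argo leaves {(Atlas, 37, 30), (Beta, 3, 40), (Echo, 15, 36), (Echo, 32, 15), (Echo, 9, 8), (Gamma, 35, 11), (Gamma, 38, 23), (Helix, 1, 34), (Helix, 4, 2), (Omega, 34, 40), (Omega, 36, 17), (Orion, 4, 20)}.
Difference: {(Argo, 15, 30), (Beta, 3, 40), (Nova, 5, 34), (Omega, 14, 32), (Omega, 33, 3), (Omega, 5, 1), (Omega, 7, 37), (Orion, 16, 30), (Orion, 4, 20)} with {(Atlas, 37, 30), (Beta, 3, 40), (Echo, 15, 36), (Echo, 32, 15), (Echo, 9, 8), (Gamma, 35, 11), (Gamma, 38, 23), (Helix, 1, 34), (Helix, 4, 2), (Omega, 34, 40), (Omega, 36, 17), (Orion, 4, 20)} → {(Argo, 15, 30), (Nova, 5, 34), (Omega, 14, 32), (Omega, 33, 3), (Omega, 5, 1), (Omega, 7, 37), (Orion, 16, 30)}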